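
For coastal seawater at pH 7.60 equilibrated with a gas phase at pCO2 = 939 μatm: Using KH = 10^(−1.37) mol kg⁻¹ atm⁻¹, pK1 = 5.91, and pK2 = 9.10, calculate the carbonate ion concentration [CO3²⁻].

[CO2*] = KH · pCO2 = 10^(−1.37) × 939×10^-6 = 4.006×10^-5 mol/kg
α₀ = 1/(1 + K1/[H⁺] + K1K2/[H⁺]²) = 1/(1 + 10^+1.69 + 10^+0.19) = 0.01941
DIC = [CO2*]/α₀ = 4.006×10^-5 / 0.01941 = 2.064 mmol/kg
[CO3²⁻] = α₂·DIC; α₂ = 0.03006, so [CO3²⁻] = 0.03006 × 2.064 = 0.0620 mmol/kg

[CO3²⁻] = 0.0620 mmol/kg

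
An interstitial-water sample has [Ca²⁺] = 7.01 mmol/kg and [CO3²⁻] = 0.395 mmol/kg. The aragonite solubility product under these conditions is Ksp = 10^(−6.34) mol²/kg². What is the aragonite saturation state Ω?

Ω = 6.06

Ksp = 10^(−6.34) = 4.571×10^-7
Ω = [Ca²⁺][CO3²⁻]/Ksp = (7.01×10^-3)(0.395×10^-3) / 4.571×10^-7 = 6.06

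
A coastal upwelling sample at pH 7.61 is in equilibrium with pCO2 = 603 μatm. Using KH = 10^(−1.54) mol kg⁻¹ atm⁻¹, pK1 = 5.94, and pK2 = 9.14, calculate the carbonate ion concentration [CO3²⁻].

[CO2*] = KH · pCO2 = 10^(−1.54) × 603×10^-6 = 1.739×10^-5 mol/kg
α₀ = 1/(1 + K1/[H⁺] + K1K2/[H⁺]²) = 1/(1 + 10^+1.67 + 10^+0.14) = 0.02034
DIC = [CO2*]/α₀ = 1.739×10^-5 / 0.02034 = 0.8548 mmol/kg
[CO3²⁻] = α₂·DIC; α₂ = 0.02808, so [CO3²⁻] = 0.02808 × 0.8548 = 0.0240 mmol/kg

[CO3²⁻] = 0.0240 mmol/kg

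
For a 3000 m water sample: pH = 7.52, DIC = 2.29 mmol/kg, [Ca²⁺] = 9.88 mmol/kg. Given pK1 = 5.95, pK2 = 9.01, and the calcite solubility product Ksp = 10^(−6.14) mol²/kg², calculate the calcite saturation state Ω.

Ω = 0.954

α₂ = 1 / (1 + [H⁺]/K2 + [H⁺]²/(K1K2)) = 1 / (1 + 10^+1.49 + 10^-0.08)
   = 1 / (1 + 30.903 + 0.83176) = 1/32.735 = 0.03055
[CO3²⁻] = α₂ × DIC = 0.03055 × 2.29 = 0.06996 mmol/kg
Ksp = 10^(−6.14) = 7.244×10^-7
Ω = [Ca²⁺][CO3²⁻]/Ksp = (9.88×10^-3)(6.996×10^-5) / 7.244×10^-7 = 0.954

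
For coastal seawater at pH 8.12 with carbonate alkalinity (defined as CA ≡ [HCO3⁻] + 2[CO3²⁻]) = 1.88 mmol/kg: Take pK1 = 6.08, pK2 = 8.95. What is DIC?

DIC = 1.68 mmol/kg

CA = [HCO3⁻] + 2[CO3²⁻] = (α₁ + 2α₂)·DIC
At pH 8.12: [H⁺]/K1 = 10^-2.04 = 0.0091201, K2/[H⁺] = 10^-0.83 = 0.14791
α₁ = 1/(1 + 0.0091201 + 0.14791) = 1/1.1570 = 0.8643; α₂ = α₁·K2/[H⁺] = 0.1278
α₁ + 2α₂ = 1.1200
DIC = CA / (α₁ + 2α₂) = 1.88 / 1.1200 = 1.68 mmol/kg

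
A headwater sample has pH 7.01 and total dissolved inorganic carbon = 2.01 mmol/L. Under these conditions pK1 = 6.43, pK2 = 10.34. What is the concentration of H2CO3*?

[CO2*] = 0.418 mmol/L

α₀ = 1 / (1 + K1/[H⁺] + K1K2/[H⁺]²) = 1 / (1 + 10^+0.58 + 10^-2.75)
   = 1 / (1 + 3.8019 + 0.0017783) = 1/4.8037 = 0.2082
[CO2*] = α₀ × DIC = 0.2082 × 2.01 = 0.418 mmol/L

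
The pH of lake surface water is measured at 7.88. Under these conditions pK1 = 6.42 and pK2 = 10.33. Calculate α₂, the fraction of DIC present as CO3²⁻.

α₂ = 1 / (1 + [H⁺]/K2 + [H⁺]²/(K1K2)) = 1 / (1 + 10^+2.45 + 10^+0.99)
   = 1 / (1 + 281.84 + 9.7724) = 1/292.61 = 0.003418

α₂ = 0.00342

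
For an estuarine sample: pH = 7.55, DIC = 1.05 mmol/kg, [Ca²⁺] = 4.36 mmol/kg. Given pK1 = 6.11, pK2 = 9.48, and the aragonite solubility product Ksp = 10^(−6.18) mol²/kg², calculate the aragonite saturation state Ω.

α₂ = 1 / (1 + [H⁺]/K2 + [H⁺]²/(K1K2)) = 1 / (1 + 10^+1.93 + 10^+0.49)
   = 1 / (1 + 85.114 + 3.0903) = 1/89.204 = 0.01121
[CO3²⁻] = α₂ × DIC = 0.01121 × 1.05 = 0.01177 mmol/kg = 11.77 μmol/kg
Ksp = 10^(−6.18) = 6.607×10^-7
Ω = [Ca²⁺][CO3²⁻]/Ksp = (4.36×10^-3)(1.177×10^-5) / 6.607×10^-7 = 0.0777

Ω = 0.0777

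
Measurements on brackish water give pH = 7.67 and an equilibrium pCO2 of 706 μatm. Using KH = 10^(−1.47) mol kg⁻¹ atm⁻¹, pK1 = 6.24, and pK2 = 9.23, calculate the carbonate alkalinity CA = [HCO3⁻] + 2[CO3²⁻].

[CO2*] = KH · pCO2 = 10^(−1.47) × 706×10^-6 = 2.392×10^-5 mol/kg
α₀ = 1/(1 + K1/[H⁺] + K1K2/[H⁺]²) = 1/(1 + 10^+1.43 + 10^-0.13) = 0.03490
DIC = [CO2*]/α₀ = 2.392×10^-5 / 0.03490 = 0.6855 mmol/kg
CA = (α₁ + 2α₂)·DIC = (0.9392 + 2×0.02587) × 0.6855 = 0.679 mmol/kg

CA = 0.679 mmol/kg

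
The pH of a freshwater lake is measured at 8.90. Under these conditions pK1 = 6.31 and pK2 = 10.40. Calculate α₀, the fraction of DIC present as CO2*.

α₀ = 1 / (1 + K1/[H⁺] + K1K2/[H⁺]²) = 1 / (1 + 10^+2.59 + 10^+1.09)
   = 1 / (1 + 389.05 + 12.303) = 1/402.35 = 0.002485

α₀ = 0.00249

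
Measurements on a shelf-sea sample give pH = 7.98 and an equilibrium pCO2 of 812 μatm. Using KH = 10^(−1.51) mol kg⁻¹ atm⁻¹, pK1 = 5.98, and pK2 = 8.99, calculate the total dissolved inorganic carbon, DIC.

[CO2*] = KH · pCO2 = 10^(−1.51) × 812×10^-6 = 2.509×10^-5 mol/kg
α₀ = 1/(1 + K1/[H⁺] + K1K2/[H⁺]²) = 1/(1 + 10^+2.00 + 10^+0.99) = 0.009028
DIC = [CO2*]/α₀ = 2.509×10^-5 / 0.009028 = 2.78 mmol/kg

DIC = 2.78 mmol/kg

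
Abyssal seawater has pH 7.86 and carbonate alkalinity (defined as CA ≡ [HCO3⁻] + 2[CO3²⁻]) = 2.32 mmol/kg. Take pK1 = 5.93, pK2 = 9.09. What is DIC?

CA = [HCO3⁻] + 2[CO3²⁻] = (α₁ + 2α₂)·DIC
At pH 7.86: [H⁺]/K1 = 10^-1.93 = 0.011749, K2/[H⁺] = 10^-1.23 = 0.058884
α₁ = 1/(1 + 0.011749 + 0.058884) = 1/1.0706 = 0.9340; α₂ = α₁·K2/[H⁺] = 0.05500
α₁ + 2α₂ = 1.0440
DIC = CA / (α₁ + 2α₂) = 2.32 / 1.0440 = 2.22 mmol/kg

DIC = 2.22 mmol/kg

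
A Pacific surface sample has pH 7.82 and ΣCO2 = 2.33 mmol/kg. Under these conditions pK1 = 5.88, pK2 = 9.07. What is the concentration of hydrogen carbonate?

[HCO3⁻] = 2.18 mmol/kg

α₁ = 1 / (1 + [H⁺]/K1 + K2/[H⁺]) = 1 / (1 + 10^-1.94 + 10^-1.25)
   = 1 / (1 + 0.011482 + 0.056234) = 1/1.0677 = 0.9366
[HCO3⁻] = α₁ × DIC = 0.9366 × 2.33 = 2.18 mmol/kg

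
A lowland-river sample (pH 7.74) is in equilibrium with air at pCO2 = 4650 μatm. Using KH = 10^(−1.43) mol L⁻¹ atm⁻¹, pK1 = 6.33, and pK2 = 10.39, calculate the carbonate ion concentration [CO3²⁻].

[CO2*] = KH · pCO2 = 10^(−1.43) × 4650×10^-6 = 1.728×10^-4 mol/L
α₀ = 1/(1 + K1/[H⁺] + K1K2/[H⁺]²) = 1/(1 + 10^+1.41 + 10^-1.24) = 0.03737
DIC = [CO2*]/α₀ = 1.728×10^-4 / 0.03737 = 4.623 mmol/L
[CO3²⁻] = α₂·DIC; α₂ = 0.002150, so [CO3²⁻] = 0.002150 × 4.623 = 0.00994 mmol/L = 9.94 μmol/L

[CO3²⁻] = 9.94 μmol/L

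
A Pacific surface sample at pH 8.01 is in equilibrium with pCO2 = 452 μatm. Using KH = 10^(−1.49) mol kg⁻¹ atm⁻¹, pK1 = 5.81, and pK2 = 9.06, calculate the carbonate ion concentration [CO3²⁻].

[CO3²⁻] = 0.207 mmol/kg

[CO2*] = KH · pCO2 = 10^(−1.49) × 452×10^-6 = 1.463×10^-5 mol/kg
α₀ = 1/(1 + K1/[H⁺] + K1K2/[H⁺]²) = 1/(1 + 10^+2.20 + 10^+1.15) = 0.005760
DIC = [CO2*]/α₀ = 1.463×10^-5 / 0.005760 = 2.539 mmol/kg
[CO3²⁻] = α₂·DIC; α₂ = 0.08136, so [CO3²⁻] = 0.08136 × 2.539 = 0.207 mmol/kg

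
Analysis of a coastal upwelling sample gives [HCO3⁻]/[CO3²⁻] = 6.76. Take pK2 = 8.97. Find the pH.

pH = 8.14

From K2 = [H⁺][CO3²⁻]/[HCO3⁻]:  pH = pK2 − log₁₀([HCO3⁻]/[CO3²⁻])
log₁₀(6.76) = +0.830
pH = 8.97 − (+0.830) = 8.14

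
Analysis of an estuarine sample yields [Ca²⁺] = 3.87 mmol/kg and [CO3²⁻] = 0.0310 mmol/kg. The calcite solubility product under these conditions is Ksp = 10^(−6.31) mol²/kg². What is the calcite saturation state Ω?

Ksp = 10^(−6.31) = 4.898×10^-7
Ω = [Ca²⁺][CO3²⁻]/Ksp = (3.87×10^-3)(0.0310×10^-3) / 4.898×10^-7 = 0.245

Ω = 0.245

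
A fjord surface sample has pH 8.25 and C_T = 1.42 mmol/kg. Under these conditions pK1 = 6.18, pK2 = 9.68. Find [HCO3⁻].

α₁ = 1 / (1 + [H⁺]/K1 + K2/[H⁺]) = 1 / (1 + 10^-2.07 + 10^-1.43)
   = 1 / (1 + 0.0085114 + 0.037154) = 1/1.0457 = 0.9563
[HCO3⁻] = α₁ × DIC = 0.9563 × 1.42 = 1.36 mmol/kg

[HCO3⁻] = 1.36 mmol/kg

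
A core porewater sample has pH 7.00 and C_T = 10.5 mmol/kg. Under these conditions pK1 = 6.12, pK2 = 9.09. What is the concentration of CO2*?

α₀ = 1 / (1 + K1/[H⁺] + K1K2/[H⁺]²) = 1 / (1 + 10^+0.88 + 10^-1.21)
   = 1 / (1 + 7.5858 + 0.061660) = 1/8.6474 = 0.1156
[CO2*] = α₀ × DIC = 0.1156 × 10.5 = 1.21 mmol/kg

[CO2*] = 1.21 mmol/kg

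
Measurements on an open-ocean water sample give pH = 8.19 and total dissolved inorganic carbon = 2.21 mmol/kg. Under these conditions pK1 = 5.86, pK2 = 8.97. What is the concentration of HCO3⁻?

α₁ = 1 / (1 + [H⁺]/K1 + K2/[H⁺]) = 1 / (1 + 10^-2.33 + 10^-0.78)
   = 1 / (1 + 0.0046774 + 0.16596) = 1/1.1706 = 0.8542
[HCO3⁻] = α₁ × DIC = 0.8542 × 2.21 = 1.89 mmol/kg

[HCO3⁻] = 1.89 mmol/kg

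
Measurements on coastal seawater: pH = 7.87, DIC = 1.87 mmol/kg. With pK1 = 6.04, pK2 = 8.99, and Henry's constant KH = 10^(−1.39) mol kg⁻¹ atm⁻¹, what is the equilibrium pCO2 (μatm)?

α₀ = 1 / (1 + K1/[H⁺] + K1K2/[H⁺]²) = 1 / (1 + 10^+1.83 + 10^+0.71)
   = 1 / (1 + 67.608 + 5.1286) = 1/73.737 = 0.01356
[CO2*] = α₀ × DIC = 0.01356 × 1.87 = 0.02536 mmol/kg
pCO2 = [CO2*]/KH = 2.536×10^-5 / 4.074×10^-2 = 623 μatm

pCO2 = 623 μatm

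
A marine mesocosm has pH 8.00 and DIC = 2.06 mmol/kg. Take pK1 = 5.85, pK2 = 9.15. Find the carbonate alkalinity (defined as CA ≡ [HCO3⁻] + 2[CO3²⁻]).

CA = [HCO3⁻] + 2[CO3²⁻] = (α₁ + 2α₂)·DIC
At pH 8.00: [H⁺]/K1 = 10^-2.15 = 0.0070795, K2/[H⁺] = 10^-1.15 = 0.070795
α₁ = 1/(1 + 0.0070795 + 0.070795) = 1/1.0779 = 0.9278; α₂ = α₁·K2/[H⁺] = 0.06568
α₁ + 2α₂ = 1.0591
CA = 1.0591 × 2.06 = 2.18 mmol/kg

CA = 2.18 mmol/kg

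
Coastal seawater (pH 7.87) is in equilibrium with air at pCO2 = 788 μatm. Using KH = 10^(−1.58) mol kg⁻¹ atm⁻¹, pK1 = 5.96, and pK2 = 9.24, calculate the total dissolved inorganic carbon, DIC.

DIC = 1.78 mmol/kg

[CO2*] = KH · pCO2 = 10^(−1.58) × 788×10^-6 = 2.073×10^-5 mol/kg
α₀ = 1/(1 + K1/[H⁺] + K1K2/[H⁺]²) = 1/(1 + 10^+1.91 + 10^+0.54) = 0.01166
DIC = [CO2*]/α₀ = 2.073×10^-5 / 0.01166 = 1.78 mmol/kg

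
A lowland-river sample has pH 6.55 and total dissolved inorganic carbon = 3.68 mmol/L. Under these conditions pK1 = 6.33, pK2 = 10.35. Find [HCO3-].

[HCO3⁻] = 2.30 mmol/L

α₁ = 1 / (1 + [H⁺]/K1 + K2/[H⁺]) = 1 / (1 + 10^-0.22 + 10^-3.80)
   = 1 / (1 + 0.60256 + 0.00015849) = 1/1.6027 = 0.6239
[HCO3⁻] = α₁ × DIC = 0.6239 × 3.68 = 2.30 mmol/L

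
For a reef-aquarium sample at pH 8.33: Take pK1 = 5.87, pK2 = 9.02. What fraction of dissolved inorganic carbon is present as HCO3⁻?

α₁ = 1 / (1 + [H⁺]/K1 + K2/[H⁺]) = 1 / (1 + 10^-2.46 + 10^-0.69)
   = 1 / (1 + 0.0034674 + 0.20417) = 1/1.2076 = 0.8281

α₁ = 0.828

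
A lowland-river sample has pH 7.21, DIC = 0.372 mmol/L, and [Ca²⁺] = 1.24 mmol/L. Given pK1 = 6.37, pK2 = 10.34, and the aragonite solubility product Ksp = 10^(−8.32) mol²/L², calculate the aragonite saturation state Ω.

Ω = 0.0624

α₂ = 1 / (1 + [H⁺]/K2 + [H⁺]²/(K1K2)) = 1 / (1 + 10^+3.13 + 10^+2.29)
   = 1 / (1 + 1349.0 + 194.98) = 1/1544.9 = 0.0006473
[CO3²⁻] = α₂ × DIC = 0.0006473 × 0.372 = 0.0002408 mmol/L = 0.2408 μmol/L
Ksp = 10^(−8.32) = 4.786×10^-9
Ω = [Ca²⁺][CO3²⁻]/Ksp = (1.24×10^-3)(2.408×10^-7) / 4.786×10^-9 = 0.0624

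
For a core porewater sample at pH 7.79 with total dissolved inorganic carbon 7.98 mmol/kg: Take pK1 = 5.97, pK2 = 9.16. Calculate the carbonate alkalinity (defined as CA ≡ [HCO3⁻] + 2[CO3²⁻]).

CA = [HCO3⁻] + 2[CO3²⁻] = (α₁ + 2α₂)·DIC
At pH 7.79: [H⁺]/K1 = 10^-1.82 = 0.015136, K2/[H⁺] = 10^-1.37 = 0.042658
α₁ = 1/(1 + 0.015136 + 0.042658) = 1/1.0578 = 0.9454; α₂ = α₁·K2/[H⁺] = 0.04033
α₁ + 2α₂ = 1.0260
CA = 1.0260 × 7.98 = 8.19 mmol/kg

CA = 8.19 mmol/kg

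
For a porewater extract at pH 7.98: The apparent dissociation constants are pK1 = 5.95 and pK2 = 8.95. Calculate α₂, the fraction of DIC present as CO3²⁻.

α₂ = 0.0960

α₂ = 1 / (1 + [H⁺]/K2 + [H⁺]²/(K1K2)) = 1 / (1 + 10^+0.97 + 10^-1.06)
   = 1 / (1 + 9.3325 + 0.087096) = 1/10.420 = 0.09597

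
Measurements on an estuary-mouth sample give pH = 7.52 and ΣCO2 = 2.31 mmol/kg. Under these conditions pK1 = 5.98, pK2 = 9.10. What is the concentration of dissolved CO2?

α₀ = 1 / (1 + K1/[H⁺] + K1K2/[H⁺]²) = 1 / (1 + 10^+1.54 + 10^-0.04)
   = 1 / (1 + 34.674 + 0.91201) = 1/36.586 = 0.02733
[CO2*] = α₀ × DIC = 0.02733 × 2.31 = 0.0631 mmol/kg

[CO2*] = 0.0631 mmol/kg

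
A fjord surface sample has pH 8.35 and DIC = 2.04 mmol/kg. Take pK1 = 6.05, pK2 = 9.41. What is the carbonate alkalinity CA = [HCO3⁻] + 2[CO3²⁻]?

CA = 2.19 mmol/kg

CA = [HCO3⁻] + 2[CO3²⁻] = (α₁ + 2α₂)·DIC
At pH 8.35: [H⁺]/K1 = 10^-2.30 = 0.0050119, K2/[H⁺] = 10^-1.06 = 0.087096
α₁ = 1/(1 + 0.0050119 + 0.087096) = 1/1.0921 = 0.9157; α₂ = α₁·K2/[H⁺] = 0.07975
α₁ + 2α₂ = 1.0752
CA = 1.0752 × 2.04 = 2.19 mmol/kg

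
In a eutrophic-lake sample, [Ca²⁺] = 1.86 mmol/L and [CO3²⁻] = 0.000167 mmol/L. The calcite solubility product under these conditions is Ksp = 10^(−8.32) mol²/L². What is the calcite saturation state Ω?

Ω = 0.0649

Ksp = 10^(−8.32) = 4.786×10^-9
Ω = [Ca²⁺][CO3²⁻]/Ksp = (1.86×10^-3)(0.000167×10^-3) / 4.786×10^-9 = 0.0649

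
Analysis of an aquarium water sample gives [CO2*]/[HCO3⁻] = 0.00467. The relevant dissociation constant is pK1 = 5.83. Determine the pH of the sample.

pH = 8.16

From K1 = [H⁺][HCO3⁻]/[CO2*]:  pH = pK1 − log₁₀([CO2*]/[HCO3⁻])
log₁₀(0.00467) = -2.331
pH = 5.83 − (-2.331) = 8.16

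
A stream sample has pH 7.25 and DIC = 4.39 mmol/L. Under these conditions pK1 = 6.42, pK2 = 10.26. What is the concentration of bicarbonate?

[HCO3⁻] = 3.82 mmol/L

α₁ = 1 / (1 + [H⁺]/K1 + K2/[H⁺]) = 1 / (1 + 10^-0.83 + 10^-3.01)
   = 1 / (1 + 0.14791 + 0.00097724) = 1/1.1489 = 0.8704
[HCO3⁻] = α₁ × DIC = 0.8704 × 4.39 = 3.82 mmol/L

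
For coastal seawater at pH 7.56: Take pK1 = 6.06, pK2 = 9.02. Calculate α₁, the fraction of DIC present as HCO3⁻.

α₁ = 0.938

α₁ = 1 / (1 + [H⁺]/K1 + K2/[H⁺]) = 1 / (1 + 10^-1.50 + 10^-1.46)
   = 1 / (1 + 0.031623 + 0.034674) = 1/1.0663 = 0.9378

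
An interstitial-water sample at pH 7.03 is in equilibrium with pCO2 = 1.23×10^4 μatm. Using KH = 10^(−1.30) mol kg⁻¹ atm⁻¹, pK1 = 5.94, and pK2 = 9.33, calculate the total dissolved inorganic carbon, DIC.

DIC = 8.24 mmol/kg

[CO2*] = KH · pCO2 = 10^(−1.30) × 1.23×10^4×10^-6 = 6.165×10^-4 mol/kg
α₀ = 1/(1 + K1/[H⁺] + K1K2/[H⁺]²) = 1/(1 + 10^+1.09 + 10^-1.21) = 0.07483
DIC = [CO2*]/α₀ = 6.165×10^-4 / 0.07483 = 8.24 mmol/kg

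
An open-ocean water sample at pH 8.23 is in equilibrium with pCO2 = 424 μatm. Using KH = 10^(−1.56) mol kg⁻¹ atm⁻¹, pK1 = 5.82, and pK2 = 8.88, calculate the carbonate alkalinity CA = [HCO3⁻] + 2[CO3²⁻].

CA = 4.35 mmol/kg

[CO2*] = KH · pCO2 = 10^(−1.56) × 424×10^-6 = 1.168×10^-5 mol/kg
α₀ = 1/(1 + K1/[H⁺] + K1K2/[H⁺]²) = 1/(1 + 10^+2.41 + 10^+1.76) = 0.003169
DIC = [CO2*]/α₀ = 1.168×10^-5 / 0.003169 = 3.685 mmol/kg
CA = (α₁ + 2α₂)·DIC = (0.8145 + 2×0.1823) × 3.685 = 4.35 mmol/kg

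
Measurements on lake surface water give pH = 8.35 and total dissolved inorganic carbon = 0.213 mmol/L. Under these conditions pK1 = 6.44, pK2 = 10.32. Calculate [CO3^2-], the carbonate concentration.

[CO3²⁻] = 2.23 μmol/L

α₂ = 1 / (1 + [H⁺]/K2 + [H⁺]²/(K1K2)) = 1 / (1 + 10^+1.97 + 10^+0.06)
   = 1 / (1 + 93.325 + 1.1482) = 1/95.474 = 0.01047
[CO3²⁻] = α₂ × DIC = 0.01047 × 0.213 = 0.00223 mmol/L = 2.23 μmol/L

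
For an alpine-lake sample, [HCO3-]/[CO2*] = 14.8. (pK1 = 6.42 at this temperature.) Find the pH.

From K1 = [H⁺][HCO3-]/[CO2*]:  pH = pK1 + log₁₀([HCO3-]/[CO2*])
log₁₀(14.8) = +1.170
pH = 6.42 + (+1.170) = 7.59

pH = 7.59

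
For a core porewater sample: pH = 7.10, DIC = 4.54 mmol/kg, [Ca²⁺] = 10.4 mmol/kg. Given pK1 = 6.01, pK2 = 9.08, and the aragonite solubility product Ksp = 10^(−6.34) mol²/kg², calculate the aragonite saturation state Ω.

α₂ = 1 / (1 + [H⁺]/K2 + [H⁺]²/(K1K2)) = 1 / (1 + 10^+1.98 + 10^+0.89)
   = 1 / (1 + 95.499 + 7.7625) = 1/104.26 = 0.009591
[CO3²⁻] = α₂ × DIC = 0.009591 × 4.54 = 0.04354 mmol/kg
Ksp = 10^(−6.34) = 4.571×10^-7
Ω = [Ca²⁺][CO3²⁻]/Ksp = (10.4×10^-3)(4.354×10^-5) / 4.571×10^-7 = 0.991

Ω = 0.991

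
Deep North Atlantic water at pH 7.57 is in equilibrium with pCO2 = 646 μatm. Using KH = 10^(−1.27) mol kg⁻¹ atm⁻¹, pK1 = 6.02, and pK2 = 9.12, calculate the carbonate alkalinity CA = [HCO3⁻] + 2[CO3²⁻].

CA = 1.30 mmol/kg

[CO2*] = KH · pCO2 = 10^(−1.27) × 646×10^-6 = 3.469×10^-5 mol/kg
α₀ = 1/(1 + K1/[H⁺] + K1K2/[H⁺]²) = 1/(1 + 10^+1.55 + 10^+0.00) = 0.02668
DIC = [CO2*]/α₀ = 3.469×10^-5 / 0.02668 = 1.300 mmol/kg
CA = (α₁ + 2α₂)·DIC = (0.9466 + 2×0.02668) × 1.300 = 1.30 mmol/kg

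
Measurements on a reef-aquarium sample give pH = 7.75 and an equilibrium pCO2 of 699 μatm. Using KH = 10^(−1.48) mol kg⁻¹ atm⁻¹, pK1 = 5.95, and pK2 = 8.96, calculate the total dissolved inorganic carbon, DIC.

[CO2*] = KH · pCO2 = 10^(−1.48) × 699×10^-6 = 2.315×10^-5 mol/kg
α₀ = 1/(1 + K1/[H⁺] + K1K2/[H⁺]²) = 1/(1 + 10^+1.80 + 10^+0.59) = 0.01471
DIC = [CO2*]/α₀ = 2.315×10^-5 / 0.01471 = 1.57 mmol/kg

DIC = 1.57 mmol/kg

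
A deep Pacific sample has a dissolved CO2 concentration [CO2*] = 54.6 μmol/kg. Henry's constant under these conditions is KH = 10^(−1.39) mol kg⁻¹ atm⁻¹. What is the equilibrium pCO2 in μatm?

pCO2 = 1340 μatm

KH = 10^(−1.39) = 4.074×10^-2 mol kg⁻¹ atm⁻¹
pCO2 = [CO2*]/KH = 54.6×10^-6 / 4.074×10^-2 = 1.34×10^-3 atm = 1340 μatm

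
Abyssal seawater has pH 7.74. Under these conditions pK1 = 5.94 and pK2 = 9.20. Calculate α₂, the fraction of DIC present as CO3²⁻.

α₂ = 0.0330

α₂ = 1 / (1 + [H⁺]/K2 + [H⁺]²/(K1K2)) = 1 / (1 + 10^+1.46 + 10^-0.34)
   = 1 / (1 + 28.840 + 0.45709) = 1/30.297 = 0.03301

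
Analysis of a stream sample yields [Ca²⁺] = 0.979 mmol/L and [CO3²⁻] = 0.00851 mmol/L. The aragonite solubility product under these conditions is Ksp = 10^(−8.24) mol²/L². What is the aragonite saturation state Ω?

Ksp = 10^(−8.24) = 5.754×10^-9
Ω = [Ca²⁺][CO3²⁻]/Ksp = (0.979×10^-3)(0.00851×10^-3) / 5.754×10^-9 = 1.45

Ω = 1.45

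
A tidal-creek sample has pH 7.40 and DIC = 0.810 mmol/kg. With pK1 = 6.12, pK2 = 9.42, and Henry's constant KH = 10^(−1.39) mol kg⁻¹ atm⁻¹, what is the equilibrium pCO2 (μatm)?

α₀ = 1 / (1 + K1/[H⁺] + K1K2/[H⁺]²) = 1 / (1 + 10^+1.28 + 10^-0.74)
   = 1 / (1 + 19.055 + 0.18197) = 1/20.237 = 0.04942
[CO2*] = α₀ × DIC = 0.04942 × 0.810 = 0.04003 mmol/kg
pCO2 = [CO2*]/KH = 4.003×10^-5 / 4.074×10^-2 = 983 μatm

pCO2 = 983 μatm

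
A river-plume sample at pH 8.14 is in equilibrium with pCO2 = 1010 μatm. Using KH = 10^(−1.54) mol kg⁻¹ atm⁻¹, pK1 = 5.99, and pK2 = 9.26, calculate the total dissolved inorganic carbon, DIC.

DIC = 4.46 mmol/kg

[CO2*] = KH · pCO2 = 10^(−1.54) × 1010×10^-6 = 2.913×10^-5 mol/kg
α₀ = 1/(1 + K1/[H⁺] + K1K2/[H⁺]²) = 1/(1 + 10^+2.15 + 10^+1.03) = 0.006537
DIC = [CO2*]/α₀ = 2.913×10^-5 / 0.006537 = 4.46 mmol/kg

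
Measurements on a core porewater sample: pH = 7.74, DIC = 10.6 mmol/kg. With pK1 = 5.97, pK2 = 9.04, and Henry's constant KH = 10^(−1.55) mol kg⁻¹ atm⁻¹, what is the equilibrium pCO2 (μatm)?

pCO2 = 5990 μatm

α₀ = 1 / (1 + K1/[H⁺] + K1K2/[H⁺]²) = 1 / (1 + 10^+1.77 + 10^+0.47)
   = 1 / (1 + 58.884 + 2.9512) = 1/62.836 = 0.01591
[CO2*] = α₀ × DIC = 0.01591 × 10.6 = 0.1687 mmol/kg
pCO2 = [CO2*]/KH = 1.687×10^-4 / 2.818×10^-2 = 5990 μatm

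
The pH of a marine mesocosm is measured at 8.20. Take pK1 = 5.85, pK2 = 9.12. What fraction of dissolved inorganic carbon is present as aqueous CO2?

α₀ = 1 / (1 + K1/[H⁺] + K1K2/[H⁺]²) = 1 / (1 + 10^+2.35 + 10^+1.43)
   = 1 / (1 + 223.87 + 26.915) = 1/251.79 = 0.003972

α₀ = 0.00397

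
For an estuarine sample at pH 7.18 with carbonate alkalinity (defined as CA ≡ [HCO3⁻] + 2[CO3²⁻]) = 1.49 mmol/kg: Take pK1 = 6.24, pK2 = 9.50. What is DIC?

CA = [HCO3⁻] + 2[CO3²⁻] = (α₁ + 2α₂)·DIC
At pH 7.18: [H⁺]/K1 = 10^-0.94 = 0.11482, K2/[H⁺] = 10^-2.32 = 0.0047863
α₁ = 1/(1 + 0.11482 + 0.0047863) = 1/1.1196 = 0.8932; α₂ = α₁·K2/[H⁺] = 0.004275
α₁ + 2α₂ = 0.9017
DIC = CA / (α₁ + 2α₂) = 1.49 / 0.9017 = 1.65 mmol/kg

DIC = 1.65 mmol/kg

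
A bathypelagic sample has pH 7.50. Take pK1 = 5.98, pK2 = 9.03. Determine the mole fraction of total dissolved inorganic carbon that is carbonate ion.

α₂ = 1 / (1 + [H⁺]/K2 + [H⁺]²/(K1K2)) = 1 / (1 + 10^+1.53 + 10^+0.01)
   = 1 / (1 + 33.884 + 1.0233) = 1/35.908 = 0.02785

α₂ = 0.0278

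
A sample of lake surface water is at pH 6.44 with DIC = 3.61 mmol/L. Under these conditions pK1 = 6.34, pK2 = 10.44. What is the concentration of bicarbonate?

α₁ = 1 / (1 + [H⁺]/K1 + K2/[H⁺]) = 1 / (1 + 10^-0.10 + 10^-4.00)
   = 1 / (1 + 0.79433 + 0.00010000) = 1/1.7944 = 0.5573
[HCO3⁻] = α₁ × DIC = 0.5573 × 3.61 = 2.01 mmol/L

[HCO3⁻] = 2.01 mmol/L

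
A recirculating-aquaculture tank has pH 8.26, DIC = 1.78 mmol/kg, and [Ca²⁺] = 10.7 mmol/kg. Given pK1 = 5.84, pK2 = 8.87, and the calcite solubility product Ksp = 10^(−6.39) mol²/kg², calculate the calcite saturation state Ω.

α₂ = 1 / (1 + [H⁺]/K2 + [H⁺]²/(K1K2)) = 1 / (1 + 10^+0.61 + 10^-1.81)
   = 1 / (1 + 4.0738 + 0.015488) = 1/5.0893 = 0.1965
[CO3²⁻] = α₂ × DIC = 0.1965 × 1.78 = 0.3498 mmol/kg
Ksp = 10^(−6.39) = 4.074×10^-7
Ω = [Ca²⁺][CO3²⁻]/Ksp = (10.7×10^-3)(3.498×10^-4) / 4.074×10^-7 = 9.19

Ω = 9.19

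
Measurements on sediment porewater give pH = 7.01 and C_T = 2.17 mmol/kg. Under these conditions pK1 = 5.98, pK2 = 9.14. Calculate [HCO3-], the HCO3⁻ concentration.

[HCO3⁻] = 1.97 mmol/kg

α₁ = 1 / (1 + [H⁺]/K1 + K2/[H⁺]) = 1 / (1 + 10^-1.03 + 10^-2.13)
   = 1 / (1 + 0.093325 + 0.0074131) = 1/1.1007 = 0.9085
[HCO3⁻] = α₁ × DIC = 0.9085 × 2.17 = 1.97 mmol/kg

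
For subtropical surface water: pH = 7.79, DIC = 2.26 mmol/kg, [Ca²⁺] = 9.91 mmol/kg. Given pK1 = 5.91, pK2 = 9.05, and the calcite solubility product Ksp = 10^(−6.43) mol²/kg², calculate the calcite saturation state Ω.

α₂ = 1 / (1 + [H⁺]/K2 + [H⁺]²/(K1K2)) = 1 / (1 + 10^+1.26 + 10^-0.62)
   = 1 / (1 + 18.197 + 0.23988) = 1/19.437 = 0.05145
[CO3²⁻] = α₂ × DIC = 0.05145 × 2.26 = 0.1163 mmol/kg
Ksp = 10^(−6.43) = 3.715×10^-7
Ω = [Ca²⁺][CO3²⁻]/Ksp = (9.91×10^-3)(1.163×10^-4) / 3.715×10^-7 = 3.10

Ω = 3.10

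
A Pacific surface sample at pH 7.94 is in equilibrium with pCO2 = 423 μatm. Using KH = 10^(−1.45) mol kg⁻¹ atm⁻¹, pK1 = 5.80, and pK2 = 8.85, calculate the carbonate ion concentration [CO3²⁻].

[CO3²⁻] = 0.255 mmol/kg

[CO2*] = KH · pCO2 = 10^(−1.45) × 423×10^-6 = 1.501×10^-5 mol/kg
α₀ = 1/(1 + K1/[H⁺] + K1K2/[H⁺]²) = 1/(1 + 10^+2.14 + 10^+1.23) = 0.006409
DIC = [CO2*]/α₀ = 1.501×10^-5 / 0.006409 = 2.342 mmol/kg
[CO3²⁻] = α₂·DIC; α₂ = 0.1088, so [CO3²⁻] = 0.1088 × 2.342 = 0.255 mmol/kg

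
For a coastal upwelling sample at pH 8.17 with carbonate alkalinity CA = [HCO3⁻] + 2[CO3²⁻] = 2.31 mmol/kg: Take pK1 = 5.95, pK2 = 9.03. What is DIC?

DIC = 2.07 mmol/kg

CA = [HCO3⁻] + 2[CO3²⁻] = (α₁ + 2α₂)·DIC
At pH 8.17: [H⁺]/K1 = 10^-2.22 = 0.0060256, K2/[H⁺] = 10^-0.86 = 0.13804
α₁ = 1/(1 + 0.0060256 + 0.13804) = 1/1.1441 = 0.8741; α₂ = α₁·K2/[H⁺] = 0.1207
α₁ + 2α₂ = 1.1154
DIC = CA / (α₁ + 2α₂) = 2.31 / 1.1154 = 2.07 mmol/kg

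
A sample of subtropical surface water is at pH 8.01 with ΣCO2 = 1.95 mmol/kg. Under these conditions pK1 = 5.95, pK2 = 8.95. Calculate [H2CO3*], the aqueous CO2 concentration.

α₀ = 1 / (1 + K1/[H⁺] + K1K2/[H⁺]²) = 1 / (1 + 10^+2.06 + 10^+1.12)
   = 1 / (1 + 114.82 + 13.183) = 1/129.00 = 0.007752
[CO2*] = α₀ × DIC = 0.007752 × 1.95 = 0.0151 mmol/kg = 15.1 μmol/kg

[CO2*] = 15.1 μmol/kg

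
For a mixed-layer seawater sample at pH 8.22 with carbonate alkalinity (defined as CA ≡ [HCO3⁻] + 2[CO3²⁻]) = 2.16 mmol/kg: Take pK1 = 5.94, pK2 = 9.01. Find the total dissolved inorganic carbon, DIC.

DIC = 1.90 mmol/kg

CA = [HCO3⁻] + 2[CO3²⁻] = (α₁ + 2α₂)·DIC
At pH 8.22: [H⁺]/K1 = 10^-2.28 = 0.0052481, K2/[H⁺] = 10^-0.79 = 0.16218
α₁ = 1/(1 + 0.0052481 + 0.16218) = 1/1.1674 = 0.8566; α₂ = α₁·K2/[H⁺] = 0.1389
α₁ + 2α₂ = 1.1344
DIC = CA / (α₁ + 2α₂) = 2.16 / 1.1344 = 1.90 mmol/kg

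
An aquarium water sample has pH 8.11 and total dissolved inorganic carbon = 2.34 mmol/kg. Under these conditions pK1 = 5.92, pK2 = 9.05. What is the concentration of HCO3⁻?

[HCO3⁻] = 2.09 mmol/kg

α₁ = 1 / (1 + [H⁺]/K1 + K2/[H⁺]) = 1 / (1 + 10^-2.19 + 10^-0.94)
   = 1 / (1 + 0.0064565 + 0.11482) = 1/1.1213 = 0.8918
[HCO3⁻] = α₁ × DIC = 0.8918 × 2.34 = 2.09 mmol/kg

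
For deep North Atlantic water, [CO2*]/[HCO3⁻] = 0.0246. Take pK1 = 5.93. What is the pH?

From K1 = [H⁺][HCO3⁻]/[CO2*]:  pH = pK1 − log₁₀([CO2*]/[HCO3⁻])
log₁₀(0.0246) = -1.609
pH = 5.93 − (-1.609) = 7.54

pH = 7.54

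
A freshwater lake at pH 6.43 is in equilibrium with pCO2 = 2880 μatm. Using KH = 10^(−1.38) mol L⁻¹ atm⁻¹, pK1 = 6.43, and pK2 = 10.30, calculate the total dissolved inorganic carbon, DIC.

[CO2*] = KH · pCO2 = 10^(−1.38) × 2880×10^-6 = 1.201×10^-4 mol/L
α₀ = 1/(1 + K1/[H⁺] + K1K2/[H⁺]²) = 1/(1 + 10^+0.00 + 10^-3.87) = 0.5000
DIC = [CO2*]/α₀ = 1.201×10^-4 / 0.5000 = 0.240 mmol/L

DIC = 0.240 mmol/L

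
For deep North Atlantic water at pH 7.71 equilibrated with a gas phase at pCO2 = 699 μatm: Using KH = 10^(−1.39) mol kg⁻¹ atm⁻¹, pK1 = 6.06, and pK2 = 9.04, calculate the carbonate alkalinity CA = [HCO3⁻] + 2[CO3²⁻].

[CO2*] = KH · pCO2 = 10^(−1.39) × 699×10^-6 = 2.848×10^-5 mol/kg
α₀ = 1/(1 + K1/[H⁺] + K1K2/[H⁺]²) = 1/(1 + 10^+1.65 + 10^+0.32) = 0.02094
DIC = [CO2*]/α₀ = 2.848×10^-5 / 0.02094 = 1.360 mmol/kg
CA = (α₁ + 2α₂)·DIC = (0.9353 + 2×0.04375) × 1.360 = 1.39 mmol/kg

CA = 1.39 mmol/kg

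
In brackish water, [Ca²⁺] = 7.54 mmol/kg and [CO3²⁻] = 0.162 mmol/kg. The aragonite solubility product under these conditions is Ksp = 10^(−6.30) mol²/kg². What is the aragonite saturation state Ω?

Ω = 2.44

Ksp = 10^(−6.30) = 5.012×10^-7
Ω = [Ca²⁺][CO3²⁻]/Ksp = (7.54×10^-3)(0.162×10^-3) / 5.012×10^-7 = 2.44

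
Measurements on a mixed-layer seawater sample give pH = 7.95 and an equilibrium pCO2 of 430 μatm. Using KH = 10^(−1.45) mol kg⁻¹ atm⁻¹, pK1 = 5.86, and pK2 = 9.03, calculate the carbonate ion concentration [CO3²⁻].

[CO2*] = KH · pCO2 = 10^(−1.45) × 430×10^-6 = 1.526×10^-5 mol/kg
α₀ = 1/(1 + K1/[H⁺] + K1K2/[H⁺]²) = 1/(1 + 10^+2.09 + 10^+1.01) = 0.007448
DIC = [CO2*]/α₀ = 1.526×10^-5 / 0.007448 = 2.048 mmol/kg
[CO3²⁻] = α₂·DIC; α₂ = 0.07622, so [CO3²⁻] = 0.07622 × 2.048 = 0.156 mmol/kg

[CO3²⁻] = 0.156 mmol/kg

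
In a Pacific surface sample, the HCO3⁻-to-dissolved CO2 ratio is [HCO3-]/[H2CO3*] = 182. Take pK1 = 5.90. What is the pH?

pH = 8.16

From K1 = [H⁺][HCO3-]/[H2CO3*]:  pH = pK1 + log₁₀([HCO3-]/[H2CO3*])
log₁₀(182) = +2.260
pH = 5.90 + (+2.260) = 8.16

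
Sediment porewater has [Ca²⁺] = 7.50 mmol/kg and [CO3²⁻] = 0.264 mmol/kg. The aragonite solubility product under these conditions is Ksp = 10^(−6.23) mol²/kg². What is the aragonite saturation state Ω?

Ω = 3.36

Ksp = 10^(−6.23) = 5.888×10^-7
Ω = [Ca²⁺][CO3²⁻]/Ksp = (7.50×10^-3)(0.264×10^-3) / 5.888×10^-7 = 3.36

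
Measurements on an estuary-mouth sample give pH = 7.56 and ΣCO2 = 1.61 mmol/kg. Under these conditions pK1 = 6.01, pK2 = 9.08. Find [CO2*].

α₀ = 1 / (1 + K1/[H⁺] + K1K2/[H⁺]²) = 1 / (1 + 10^+1.55 + 10^+0.03)
   = 1 / (1 + 35.481 + 1.0715) = 1/37.553 = 0.02663
[CO2*] = α₀ × DIC = 0.02663 × 1.61 = 0.0429 mmol/kg

[CO2*] = 0.0429 mmol/kg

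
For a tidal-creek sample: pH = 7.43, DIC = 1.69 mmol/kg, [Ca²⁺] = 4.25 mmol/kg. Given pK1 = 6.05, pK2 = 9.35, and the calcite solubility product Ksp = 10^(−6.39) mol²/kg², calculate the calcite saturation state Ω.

α₂ = 1 / (1 + [H⁺]/K2 + [H⁺]²/(K1K2)) = 1 / (1 + 10^+1.92 + 10^+0.54)
   = 1 / (1 + 83.176 + 3.4674) = 1/87.644 = 0.01141
[CO3²⁻] = α₂ × DIC = 0.01141 × 1.69 = 0.01928 mmol/kg = 19.28 μmol/kg
Ksp = 10^(−6.39) = 4.074×10^-7
Ω = [Ca²⁺][CO3²⁻]/Ksp = (4.25×10^-3)(1.928×10^-5) / 4.074×10^-7 = 0.201

Ω = 0.201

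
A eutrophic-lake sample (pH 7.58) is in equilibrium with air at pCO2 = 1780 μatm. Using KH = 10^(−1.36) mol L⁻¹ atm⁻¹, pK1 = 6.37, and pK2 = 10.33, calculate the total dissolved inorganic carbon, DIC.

[CO2*] = KH · pCO2 = 10^(−1.36) × 1780×10^-6 = 7.770×10^-5 mol/L
α₀ = 1/(1 + K1/[H⁺] + K1K2/[H⁺]²) = 1/(1 + 10^+1.21 + 10^-1.54) = 0.05798
DIC = [CO2*]/α₀ = 7.770×10^-5 / 0.05798 = 1.34 mmol/L

DIC = 1.34 mmol/L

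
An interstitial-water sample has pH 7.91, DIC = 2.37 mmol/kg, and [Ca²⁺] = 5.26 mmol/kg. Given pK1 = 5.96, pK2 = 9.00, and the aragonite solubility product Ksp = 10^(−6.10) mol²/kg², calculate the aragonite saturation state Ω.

α₂ = 1 / (1 + [H⁺]/K2 + [H⁺]²/(K1K2)) = 1 / (1 + 10^+1.09 + 10^-0.86)
   = 1 / (1 + 12.303 + 0.13804) = 1/13.441 = 0.07440
[CO3²⁻] = α₂ × DIC = 0.07440 × 2.37 = 0.1763 mmol/kg
Ksp = 10^(−6.10) = 7.943×10^-7
Ω = [Ca²⁺][CO3²⁻]/Ksp = (5.26×10^-3)(1.763×10^-4) / 7.943×10^-7 = 1.17

Ω = 1.17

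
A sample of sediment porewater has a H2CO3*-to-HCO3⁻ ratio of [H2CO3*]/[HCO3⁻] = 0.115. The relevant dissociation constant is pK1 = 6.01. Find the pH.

pH = 6.95

From K1 = [H⁺][HCO3⁻]/[H2CO3*]:  pH = pK1 − log₁₀([H2CO3*]/[HCO3⁻])
log₁₀(0.115) = -0.939
pH = 6.01 − (-0.939) = 6.95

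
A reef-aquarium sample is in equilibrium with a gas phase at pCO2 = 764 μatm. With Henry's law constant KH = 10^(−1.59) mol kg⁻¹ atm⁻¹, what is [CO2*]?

[CO2*] = 19.6 μmol/kg

KH = 10^(−1.59) = 2.570×10^-2 mol kg⁻¹ atm⁻¹
[CO2*] = KH · pCO2 = 2.570×10^-2 × 764×10^-6 atm = 1.96×10^-5 mol/kg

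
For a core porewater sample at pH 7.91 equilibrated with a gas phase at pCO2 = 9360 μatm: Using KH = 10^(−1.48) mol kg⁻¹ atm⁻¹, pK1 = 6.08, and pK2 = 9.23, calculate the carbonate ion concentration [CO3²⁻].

[CO3²⁻] = 1.00 mmol/kg

[CO2*] = KH · pCO2 = 10^(−1.48) × 9360×10^-6 = 3.099×10^-4 mol/kg
α₀ = 1/(1 + K1/[H⁺] + K1K2/[H⁺]²) = 1/(1 + 10^+1.83 + 10^+0.51) = 0.01392
DIC = [CO2*]/α₀ = 3.099×10^-4 / 0.01392 = 22.27 mmol/kg
[CO3²⁻] = α₂·DIC; α₂ = 0.04504, so [CO3²⁻] = 0.04504 × 22.27 = 1.00 mmol/kg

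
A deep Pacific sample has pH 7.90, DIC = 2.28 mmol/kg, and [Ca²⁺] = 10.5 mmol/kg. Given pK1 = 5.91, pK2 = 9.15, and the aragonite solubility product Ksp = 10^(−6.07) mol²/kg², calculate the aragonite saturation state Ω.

Ω = 1.48

α₂ = 1 / (1 + [H⁺]/K2 + [H⁺]²/(K1K2)) = 1 / (1 + 10^+1.25 + 10^-0.74)
   = 1 / (1 + 17.783 + 0.18197) = 1/18.965 = 0.05273
[CO3²⁻] = α₂ × DIC = 0.05273 × 2.28 = 0.1202 mmol/kg
Ksp = 10^(−6.07) = 8.511×10^-7
Ω = [Ca²⁺][CO3²⁻]/Ksp = (10.5×10^-3)(1.202×10^-4) / 8.511×10^-7 = 1.48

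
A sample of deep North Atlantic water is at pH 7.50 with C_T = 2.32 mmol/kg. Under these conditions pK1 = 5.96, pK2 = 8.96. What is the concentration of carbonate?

α₂ = 1 / (1 + [H⁺]/K2 + [H⁺]²/(K1K2)) = 1 / (1 + 10^+1.46 + 10^-0.08)
   = 1 / (1 + 28.840 + 0.83176) = 1/30.672 = 0.03260
[CO3²⁻] = α₂ × DIC = 0.03260 × 2.32 = 0.0756 mmol/kg

[CO3²⁻] = 0.0756 mmol/kg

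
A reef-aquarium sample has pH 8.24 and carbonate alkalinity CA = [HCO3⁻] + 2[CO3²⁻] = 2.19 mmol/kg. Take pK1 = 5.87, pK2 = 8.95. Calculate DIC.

CA = [HCO3⁻] + 2[CO3²⁻] = (α₁ + 2α₂)·DIC
At pH 8.24: [H⁺]/K1 = 10^-2.37 = 0.0042658, K2/[H⁺] = 10^-0.71 = 0.19498
α₁ = 1/(1 + 0.0042658 + 0.19498) = 1/1.1993 = 0.8339; α₂ = α₁·K2/[H⁺] = 0.1626
α₁ + 2α₂ = 1.1590
DIC = CA / (α₁ + 2α₂) = 2.19 / 1.1590 = 1.89 mmol/kg

DIC = 1.89 mmol/kg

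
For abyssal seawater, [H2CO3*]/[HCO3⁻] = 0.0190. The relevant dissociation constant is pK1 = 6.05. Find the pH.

From K1 = [H⁺][HCO3⁻]/[H2CO3*]:  pH = pK1 − log₁₀([H2CO3*]/[HCO3⁻])
log₁₀(0.0190) = -1.721
pH = 6.05 − (-1.721) = 7.77

pH = 7.77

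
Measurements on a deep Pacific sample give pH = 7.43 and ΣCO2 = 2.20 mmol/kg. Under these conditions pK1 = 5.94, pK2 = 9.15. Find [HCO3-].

α₁ = 1 / (1 + [H⁺]/K1 + K2/[H⁺]) = 1 / (1 + 10^-1.49 + 10^-1.72)
   = 1 / (1 + 0.032359 + 0.019055) = 1/1.0514 = 0.9511
[HCO3⁻] = α₁ × DIC = 0.9511 × 2.20 = 2.09 mmol/kg

[HCO3⁻] = 2.09 mmol/kg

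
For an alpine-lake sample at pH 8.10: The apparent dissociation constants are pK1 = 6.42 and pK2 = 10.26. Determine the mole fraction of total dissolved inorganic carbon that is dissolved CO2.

α₀ = 1 / (1 + K1/[H⁺] + K1K2/[H⁺]²) = 1 / (1 + 10^+1.68 + 10^-0.48)
   = 1 / (1 + 47.863 + 0.33113) = 1/49.194 = 0.02033

α₀ = 0.0203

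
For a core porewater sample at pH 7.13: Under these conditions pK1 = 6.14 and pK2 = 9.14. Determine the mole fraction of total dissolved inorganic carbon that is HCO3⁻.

α₁ = 0.899

α₁ = 1 / (1 + [H⁺]/K1 + K2/[H⁺]) = 1 / (1 + 10^-0.99 + 10^-2.01)
   = 1 / (1 + 0.10233 + 0.0097724) = 1/1.1121 = 0.8992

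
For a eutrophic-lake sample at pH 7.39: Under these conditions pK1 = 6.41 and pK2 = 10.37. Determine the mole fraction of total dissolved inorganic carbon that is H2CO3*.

α₀ = 1 / (1 + K1/[H⁺] + K1K2/[H⁺]²) = 1 / (1 + 10^+0.98 + 10^-2.00)
   = 1 / (1 + 9.5499 + 0.010000) = 1/10.560 = 0.09470

α₀ = 0.0947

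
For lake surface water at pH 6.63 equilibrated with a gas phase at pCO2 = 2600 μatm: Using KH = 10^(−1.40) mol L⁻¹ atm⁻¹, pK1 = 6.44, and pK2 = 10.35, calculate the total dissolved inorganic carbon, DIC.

[CO2*] = KH · pCO2 = 10^(−1.40) × 2600×10^-6 = 1.035×10^-4 mol/L
α₀ = 1/(1 + K1/[H⁺] + K1K2/[H⁺]²) = 1/(1 + 10^+0.19 + 10^-3.53) = 0.3923
DIC = [CO2*]/α₀ = 1.035×10^-4 / 0.3923 = 0.264 mmol/L

DIC = 0.264 mmol/L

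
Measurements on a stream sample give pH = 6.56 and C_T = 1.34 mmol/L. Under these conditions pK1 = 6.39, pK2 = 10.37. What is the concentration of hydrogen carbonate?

[HCO3⁻] = 0.799 mmol/L

α₁ = 1 / (1 + [H⁺]/K1 + K2/[H⁺]) = 1 / (1 + 10^-0.17 + 10^-3.81)
   = 1 / (1 + 0.67608 + 0.00015488) = 1/1.6762 = 0.5966
[HCO3⁻] = α₁ × DIC = 0.5966 × 1.34 = 0.799 mmol/L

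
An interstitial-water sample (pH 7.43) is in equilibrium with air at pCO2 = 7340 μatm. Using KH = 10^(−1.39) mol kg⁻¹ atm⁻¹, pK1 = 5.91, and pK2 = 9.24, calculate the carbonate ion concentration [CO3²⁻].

[CO2*] = KH · pCO2 = 10^(−1.39) × 7340×10^-6 = 2.990×10^-4 mol/kg
α₀ = 1/(1 + K1/[H⁺] + K1K2/[H⁺]²) = 1/(1 + 10^+1.52 + 10^-0.29) = 0.02888
DIC = [CO2*]/α₀ = 2.990×10^-4 / 0.02888 = 10.35 mmol/kg
[CO3²⁻] = α₂·DIC; α₂ = 0.01481, so [CO3²⁻] = 0.01481 × 10.35 = 0.153 mmol/kg

[CO3²⁻] = 0.153 mmol/kg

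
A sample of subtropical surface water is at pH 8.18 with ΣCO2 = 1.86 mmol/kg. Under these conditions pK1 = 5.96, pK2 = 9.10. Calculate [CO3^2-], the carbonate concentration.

[CO3²⁻] = 0.199 mmol/kg

α₂ = 1 / (1 + [H⁺]/K2 + [H⁺]²/(K1K2)) = 1 / (1 + 10^+0.92 + 10^-1.30)
   = 1 / (1 + 8.3176 + 0.050119) = 1/9.3678 = 0.1067
[CO3²⁻] = α₂ × DIC = 0.1067 × 1.86 = 0.199 mmol/kg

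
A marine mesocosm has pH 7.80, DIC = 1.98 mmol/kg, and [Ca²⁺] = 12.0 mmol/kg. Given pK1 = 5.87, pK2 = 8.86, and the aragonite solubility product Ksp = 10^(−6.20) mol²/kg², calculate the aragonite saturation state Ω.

α₂ = 1 / (1 + [H⁺]/K2 + [H⁺]²/(K1K2)) = 1 / (1 + 10^+1.06 + 10^-0.87)
   = 1 / (1 + 11.482 + 0.13490) = 1/12.616 = 0.07926
[CO3²⁻] = α₂ × DIC = 0.07926 × 1.98 = 0.1569 mmol/kg
Ksp = 10^(−6.20) = 6.310×10^-7
Ω = [Ca²⁺][CO3²⁻]/Ksp = (12.0×10^-3)(1.569×10^-4) / 6.310×10^-7 = 2.98

Ω = 2.98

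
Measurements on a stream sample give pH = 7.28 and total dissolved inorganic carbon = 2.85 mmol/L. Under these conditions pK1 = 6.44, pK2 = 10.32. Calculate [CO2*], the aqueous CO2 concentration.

α₀ = 1 / (1 + K1/[H⁺] + K1K2/[H⁺]²) = 1 / (1 + 10^+0.84 + 10^-2.20)
   = 1 / (1 + 6.9183 + 0.0063096) = 1/7.9246 = 0.1262
[CO2*] = α₀ × DIC = 0.1262 × 2.85 = 0.360 mmol/L

[CO2*] = 0.360 mmol/L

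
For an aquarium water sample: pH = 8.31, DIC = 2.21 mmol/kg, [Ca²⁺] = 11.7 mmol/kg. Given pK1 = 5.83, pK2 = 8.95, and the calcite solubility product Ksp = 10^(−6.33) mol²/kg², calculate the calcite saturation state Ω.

α₂ = 1 / (1 + [H⁺]/K2 + [H⁺]²/(K1K2)) = 1 / (1 + 10^+0.64 + 10^-1.84)
   = 1 / (1 + 4.3652 + 0.014454) = 1/5.3796 = 0.1859
[CO3²⁻] = α₂ × DIC = 0.1859 × 2.21 = 0.4108 mmol/kg
Ksp = 10^(−6.33) = 4.677×10^-7
Ω = [Ca²⁺][CO3²⁻]/Ksp = (11.7×10^-3)(4.108×10^-4) / 4.677×10^-7 = 10.3

Ω = 10.3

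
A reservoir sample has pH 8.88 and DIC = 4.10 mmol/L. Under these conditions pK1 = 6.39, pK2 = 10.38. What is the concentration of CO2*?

α₀ = 1 / (1 + K1/[H⁺] + K1K2/[H⁺]²) = 1 / (1 + 10^+2.49 + 10^+0.99)
   = 1 / (1 + 309.03 + 9.7724) = 1/319.80 = 0.003127
[CO2*] = α₀ × DIC = 0.003127 × 4.10 = 0.0128 mmol/L = 12.8 μmol/L

[CO2*] = 12.8 μmol/L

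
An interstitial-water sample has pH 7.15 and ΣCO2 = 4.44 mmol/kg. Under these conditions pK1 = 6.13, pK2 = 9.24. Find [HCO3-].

[HCO3⁻] = 4.02 mmol/kg

α₁ = 1 / (1 + [H⁺]/K1 + K2/[H⁺]) = 1 / (1 + 10^-1.02 + 10^-2.09)
   = 1 / (1 + 0.095499 + 0.0081283) = 1/1.1036 = 0.9061
[HCO3⁻] = α₁ × DIC = 0.9061 × 4.44 = 4.02 mmol/kg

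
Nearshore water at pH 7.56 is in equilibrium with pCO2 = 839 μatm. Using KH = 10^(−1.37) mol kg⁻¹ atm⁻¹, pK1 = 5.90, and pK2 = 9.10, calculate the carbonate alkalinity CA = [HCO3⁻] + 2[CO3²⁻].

[CO2*] = KH · pCO2 = 10^(−1.37) × 839×10^-6 = 3.579×10^-5 mol/kg
α₀ = 1/(1 + K1/[H⁺] + K1K2/[H⁺]²) = 1/(1 + 10^+1.66 + 10^+0.12) = 0.02082
DIC = [CO2*]/α₀ = 3.579×10^-5 / 0.02082 = 1.719 mmol/kg
CA = (α₁ + 2α₂)·DIC = (0.9517 + 2×0.02745) × 1.719 = 1.73 mmol/kg

CA = 1.73 mmol/kg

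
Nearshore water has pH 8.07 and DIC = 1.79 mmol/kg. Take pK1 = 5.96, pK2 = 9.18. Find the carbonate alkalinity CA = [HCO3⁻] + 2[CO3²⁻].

CA = 1.91 mmol/kg

CA = [HCO3⁻] + 2[CO3²⁻] = (α₁ + 2α₂)·DIC
At pH 8.07: [H⁺]/K1 = 10^-2.11 = 0.0077625, K2/[H⁺] = 10^-1.11 = 0.077625
α₁ = 1/(1 + 0.0077625 + 0.077625) = 1/1.0854 = 0.9213; α₂ = α₁·K2/[H⁺] = 0.07152
α₁ + 2α₂ = 1.0644
CA = 1.0644 × 1.79 = 1.91 mmol/kg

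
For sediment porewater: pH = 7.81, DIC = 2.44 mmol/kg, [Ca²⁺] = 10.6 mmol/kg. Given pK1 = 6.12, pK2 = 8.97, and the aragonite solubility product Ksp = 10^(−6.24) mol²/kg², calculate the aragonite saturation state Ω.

Ω = 2.85

α₂ = 1 / (1 + [H⁺]/K2 + [H⁺]²/(K1K2)) = 1 / (1 + 10^+1.16 + 10^-0.53)
   = 1 / (1 + 14.454 + 0.29512) = 1/15.750 = 0.06349
[CO3²⁻] = α₂ × DIC = 0.06349 × 2.44 = 0.1549 mmol/kg
Ksp = 10^(−6.24) = 5.754×10^-7
Ω = [Ca²⁺][CO3²⁻]/Ksp = (10.6×10^-3)(1.549×10^-4) / 5.754×10^-7 = 2.85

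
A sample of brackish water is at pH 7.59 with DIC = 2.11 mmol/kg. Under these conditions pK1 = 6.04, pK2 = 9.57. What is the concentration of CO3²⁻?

α₂ = 1 / (1 + [H⁺]/K2 + [H⁺]²/(K1K2)) = 1 / (1 + 10^+1.98 + 10^+0.43)
   = 1 / (1 + 95.499 + 2.6915) = 1/99.191 = 0.01008
[CO3²⁻] = α₂ × DIC = 0.01008 × 2.11 = 0.0213 mmol/kg

[CO3²⁻] = 0.0213 mmol/kg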